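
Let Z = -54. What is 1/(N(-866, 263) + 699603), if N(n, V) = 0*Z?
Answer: 1/699603 ≈ 1.4294e-6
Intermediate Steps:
N(n, V) = 0 (N(n, V) = 0*(-54) = 0)
1/(N(-866, 263) + 699603) = 1/(0 + 699603) = 1/699603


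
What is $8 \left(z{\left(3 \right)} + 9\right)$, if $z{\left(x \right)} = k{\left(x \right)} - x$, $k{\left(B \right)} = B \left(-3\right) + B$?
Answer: $0$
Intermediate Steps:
$k{\left(B \right)} = - 2 B$ ($k{\left(B \right)} = - 3 B + B = - 2 B$)
$z{\left(x \right)} = - 3 x$ ($z{\left(x \right)} = - 2 x - x = - 3 x$)
$8 \left(z{\left(3 \right)} + 9\right) = 8 \left(\left(-3\right) 3 + 9\right) = 8 \left(-9 + 9\right) = 8 \cdot 0 = 0$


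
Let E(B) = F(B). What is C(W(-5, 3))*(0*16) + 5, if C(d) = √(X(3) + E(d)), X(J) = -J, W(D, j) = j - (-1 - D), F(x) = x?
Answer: 5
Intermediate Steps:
E(B) = B
W(D, j) = 1 + D + j (W(D, j) = j + (1 + D) = 1 + D + j)
C(d) = √(-3 + d) (C(d) = √(-1*3 + d) = √(-3 + d))
C(W(-5, 3))*(0*16) + 5 = √(-3 + (1 - 5 + 3))*(0*16) + 5 = √(-3 - 1)*0 + 5 = √(-4)*0 + 5 = (2*I)*0 + 5 = 0 + 5 = 5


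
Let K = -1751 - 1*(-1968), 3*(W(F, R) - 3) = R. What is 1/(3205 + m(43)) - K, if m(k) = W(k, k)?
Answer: -2097736/9667 ≈ -217.00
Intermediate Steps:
W(F, R) = 3 + R/3
m(k) = 3 + k/3
K = 217 (K = -1751 + 1968 = 217)
1/(3205 + m(43)) - K = 1/(3205 + (3 + (1/3)*43)) - 1*217 = 1/(3205 + (3 + 43/3)) - 217 = 1/(3205 + 52/3) - 217 = 1/(9667/3) - 217 = 3/9667 - 217 = -2097736/9667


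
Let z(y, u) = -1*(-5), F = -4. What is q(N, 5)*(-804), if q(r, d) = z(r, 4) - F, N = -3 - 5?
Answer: -7236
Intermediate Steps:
z(y, u) = 5
N = -8
q(r, d) = 9 (q(r, d) = 5 - 1*(-4) = 5 + 4 = 9)
q(N, 5)*(-804) = 9*(-804) = -7236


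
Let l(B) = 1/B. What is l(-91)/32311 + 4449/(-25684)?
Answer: -13081424833/75518690884 ≈ -0.17322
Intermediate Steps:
l(-91)/32311 + 4449/(-25684) = 1/(-91*32311) + 4449/(-25684) = -1/91*1/32311 + 4449*(-1/25684) = -1/2940301 - 4449/25684 = -13081424833/75518690884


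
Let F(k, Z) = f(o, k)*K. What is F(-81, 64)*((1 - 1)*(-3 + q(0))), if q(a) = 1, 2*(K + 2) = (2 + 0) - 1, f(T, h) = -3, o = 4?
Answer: 0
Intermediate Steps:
K = -3/2 (K = -2 + ((2 + 0) - 1)/2 = -2 + (2 - 1)/2 = -2 + (1/2)*1 = -2 + 1/2 = -3/2 ≈ -1.5000)
F(k, Z) = 9/2 (F(k, Z) = -3*(-3/2) = 9/2)
F(-81, 64)*((1 - 1)*(-3 + q(0))) = 9*((1 - 1)*(-3 + 1))/2 = 9*(0*(-2))/2 = (9/2)*0 = 0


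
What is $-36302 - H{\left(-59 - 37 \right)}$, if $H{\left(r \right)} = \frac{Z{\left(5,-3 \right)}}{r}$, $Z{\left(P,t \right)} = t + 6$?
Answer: $- \frac{1161663}{32} \approx -36302.0$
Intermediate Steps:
$Z{\left(P,t \right)} = 6 + t$
$H{\left(r \right)} = \frac{3}{r}$ ($H{\left(r \right)} = \frac{6 - 3}{r} = \frac{3}{r}$)
$-36302 - H{\left(-59 - 37 \right)} = -36302 - \frac{3}{-59 - 37} = -36302 - \frac{3}{-96} = -36302 - 3 \left(- \frac{1}{96}\right) = -36302 - - \frac{1}{32} = -36302 + \frac{1}{32} = - \frac{1161663}{32}$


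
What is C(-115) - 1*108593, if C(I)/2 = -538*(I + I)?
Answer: 138887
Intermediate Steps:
C(I) = -2152*I (C(I) = 2*(-538*(I + I)) = 2*(-1076*I) = -2152*I)
C(-115) - 1*108593 = -2152*(-115) - 1*108593 = 247480 - 108593 = 138887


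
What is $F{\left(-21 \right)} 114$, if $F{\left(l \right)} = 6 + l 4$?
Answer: $-8892$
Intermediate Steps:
$F{\left(l \right)} = 6 + 4 l$
$F{\left(-21 \right)} 114 = \left(6 + 4 \left(-21\right)\right) 114 = \left(6 - 84\right) 114 = \left(-78\right) 114 = -8892$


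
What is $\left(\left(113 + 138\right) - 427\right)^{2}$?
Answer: $30976$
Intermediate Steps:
$\left(\left(113 + 138\right) - 427\right)^{2} = \left(251 - 427\right)^{2} = \left(-176\right)^{2} = 30976$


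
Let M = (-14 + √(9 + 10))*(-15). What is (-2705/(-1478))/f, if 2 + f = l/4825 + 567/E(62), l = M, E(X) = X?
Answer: 34803643337425/136703539940503 + 15051133950*√19/136703539940503 ≈ 0.25507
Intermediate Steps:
M = 210 - 15*√19 (M = (-14 + √19)*(-15) = 210 - 15*√19 ≈ 144.62)
l = 210 - 15*√19 ≈ 144.62
f = 430099/59830 - 3*√19/965 (f = -2 + ((210 - 15*√19)/4825 + 567/62) = -2 + ((210 - 15*√19)*(1/4825) + 567*(1/62)) = -2 + ((42/965 - 3*√19/965) + 567/62) = -2 + (549759/59830 - 3*√19/965) = 430099/59830 - 3*√19/965 ≈ 7.1751)
(-2705/(-1478))/f = (-2705/(-1478))/(430099/59830 - 3*√19/965) = (-2705*(-1/1478))/(430099/59830 - 3*√19/965) = 2705/(1478*(430099/59830 - 3*√19/965))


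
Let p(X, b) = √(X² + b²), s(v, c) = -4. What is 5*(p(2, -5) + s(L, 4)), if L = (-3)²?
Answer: -20 + 5*√29 ≈ 6.9258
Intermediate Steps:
L = 9
5*(p(2, -5) + s(L, 4)) = 5*(√(2² + (-5)²) - 4) = 5*(√(4 + 25) - 4) = 5*(√29 - 4) = 5*(-4 + √29) = -20 + 5*√29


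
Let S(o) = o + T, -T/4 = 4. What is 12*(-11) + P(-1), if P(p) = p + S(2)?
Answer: -147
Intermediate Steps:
T = -16 (T = -4*4 = -16)
S(o) = -16 + o (S(o) = o - 16 = -16 + o)
P(p) = -14 + p (P(p) = p + (-16 + 2) = p - 14 = -14 + p)
12*(-11) + P(-1) = 12*(-11) + (-14 - 1) = -132 - 15 = -147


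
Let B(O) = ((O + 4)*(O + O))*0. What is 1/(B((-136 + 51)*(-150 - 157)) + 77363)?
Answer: 1/77363 ≈ 1.2926e-5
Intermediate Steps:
B(O) = 0 (B(O) = ((4 + O)*(2*O))*0 = (2*O*(4 + O))*0 = 0)
1/(B((-136 + 51)*(-150 - 157)) + 77363) = 1/(0 + 77363) = 1/77363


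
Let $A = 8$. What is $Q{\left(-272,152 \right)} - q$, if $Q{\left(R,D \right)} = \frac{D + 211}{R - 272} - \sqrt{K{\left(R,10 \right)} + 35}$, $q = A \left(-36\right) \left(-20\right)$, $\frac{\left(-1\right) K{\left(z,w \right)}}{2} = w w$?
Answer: $- \frac{3133803}{544} - i \sqrt{165} \approx -5760.7 - 12.845 i$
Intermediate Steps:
$K{\left(z,w \right)} = - 2 w^{2}$ ($K{\left(z,w \right)} = - 2 w w = - 2 w^{2}$)
$q = 5760$ ($q = 8 \left(-36\right) \left(-20\right) = \left(-288\right) \left(-20\right) = 5760$)
$Q{\left(R,D \right)} = \frac{211 + D}{-272 + R} - i \sqrt{165}$ ($Q{\left(R,D \right)} = \frac{D + 211}{R - 272} - \sqrt{- 2 \cdot 10^{2} + 35} = \frac{211 + D}{-272 + R} - \sqrt{\left(-2\right) 100 + 35} = \frac{211 + D}{-272 + R} - \sqrt{-200 + 35} = \frac{211 + D}{-272 + R} - \sqrt{-165} = \frac{211 + D}{-272 + R} - i \sqrt{165}$)
$Q{\left(-272,152 \right)} - q = \frac{211 + 152 + 272 i \sqrt{165} - i \left(-272\right) \sqrt{165}}{-272 - 272} - 5760 = \frac{211 + 152 + 272 i \sqrt{165} + 272 i \sqrt{165}}{-544} - 5760 = - \frac{363 + 544 i \sqrt{165}}{544} - 5760 = \left(- \frac{363}{544} - i \sqrt{165}\right) - 5760 = - \frac{3133803}{544} - i \sqrt{165}$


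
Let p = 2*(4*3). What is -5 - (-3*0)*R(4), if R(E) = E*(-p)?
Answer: -5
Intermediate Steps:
p = 24 (p = 2*12 = 24)
R(E) = -24*E (R(E) = E*(-1*24) = E*(-24) = -24*E)
-5 - (-3*0)*R(4) = -5 - (-3*0)*(-24*4) = -5 - 0*(-96) = -5 - 1*0 = -5 + 0 = -5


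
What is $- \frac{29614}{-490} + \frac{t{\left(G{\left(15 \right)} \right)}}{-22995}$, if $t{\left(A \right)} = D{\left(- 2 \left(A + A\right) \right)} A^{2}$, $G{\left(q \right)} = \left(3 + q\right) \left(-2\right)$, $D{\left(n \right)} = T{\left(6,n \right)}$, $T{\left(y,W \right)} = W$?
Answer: $\frac{935759}{17885} \approx 52.321$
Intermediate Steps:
$D{\left(n \right)} = n$
$G{\left(q \right)} = -6 - 2 q$
$t{\left(A \right)} = - 4 A^{3}$ ($t{\left(A \right)} = - 2 \left(A + A\right) A^{2} = - 2 \cdot 2 A A^{2} = - 4 A A^{2} = - 4 A^{3}$)
$- \frac{29614}{-490} + \frac{t{\left(G{\left(15 \right)} \right)}}{-22995} = - \frac{29614}{-490} + \frac{\left(-4\right) \left(-6 - 30\right)^{3}}{-22995} = \left(-29614\right) \left(- \frac{1}{490}\right) + - 4 \left(-6 - 30\right)^{3} \left(- \frac{1}{22995}\right) = \frac{14807}{245} + - 4 \left(-36\right)^{3} \left(- \frac{1}{22995}\right) = \frac{14807}{245} + \left(-4\right) \left(-46656\right) \left(- \frac{1}{22995}\right) = \frac{14807}{245} + 186624 \left(- \frac{1}{22995}\right) = \frac{14807}{245} - \frac{20736}{2555} = \frac{935759}{17885}$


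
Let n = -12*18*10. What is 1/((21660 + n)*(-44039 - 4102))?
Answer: -1/938749500 ≈ -1.0652e-9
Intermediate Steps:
n = -2160 (n = -216*10 = -2160)
1/((21660 + n)*(-44039 - 4102)) = 1/((21660 - 2160)*(-44039 - 4102)) = 1/(19500*(-48141)) = 1/(-938749500) = -1/938749500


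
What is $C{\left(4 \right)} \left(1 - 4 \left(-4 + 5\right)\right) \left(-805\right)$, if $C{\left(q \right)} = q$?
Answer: $9660$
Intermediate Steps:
$C{\left(4 \right)} \left(1 - 4 \left(-4 + 5\right)\right) \left(-805\right) = 4 \left(1 - 4 \left(-4 + 5\right)\right) \left(-805\right) = 4 \left(1 - 4\right) \left(-805\right) = 4 \left(-3\right) \left(-805\right) = \left(-12\right) \left(-805\right) = 9660$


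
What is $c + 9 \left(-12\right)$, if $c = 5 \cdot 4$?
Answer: $-88$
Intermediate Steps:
$c = 20$
$c + 9 \left(-12\right) = 20 + 9 \left(-12\right) = 20 - 108 = -88$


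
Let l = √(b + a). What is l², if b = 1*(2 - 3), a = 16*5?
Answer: 79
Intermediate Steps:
a = 80
b = -1 (b = 1*(-1) = -1)
l = √79 (l = √(-1 + 80) = √79 ≈ 8.8882)
l² = (√79)² = 79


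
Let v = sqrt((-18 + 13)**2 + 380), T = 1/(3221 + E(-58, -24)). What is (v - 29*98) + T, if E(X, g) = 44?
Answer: -9279129/3265 + 9*sqrt(5) ≈ -2821.9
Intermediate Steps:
T = 1/3265 (T = 1/(3221 + 44) = 1/3265 ≈ 0.00030628)
v = 9*sqrt(5) (v = sqrt((-5)**2 + 380) = sqrt(25 + 380) = sqrt(405) = 9*sqrt(5) ≈ 20.125)
(v - 29*98) + T = (9*sqrt(5) - 29*98) + 1/3265 = (9*sqrt(5) - 2842) + 1/3265 = (-2842 + 9*sqrt(5)) + 1/3265 = -9279129/3265 + 9*sqrt(5)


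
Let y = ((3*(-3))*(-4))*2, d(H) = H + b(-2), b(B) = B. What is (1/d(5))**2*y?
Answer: 8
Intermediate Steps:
d(H) = -2 + H (d(H) = H - 2 = -2 + H)
y = 72 (y = -9*(-4)*2 = 36*2 = 72)
(1/d(5))**2*y = (1/(-2 + 5))**2*72 = (1/3)**2*72 = (1/9)*72 = 8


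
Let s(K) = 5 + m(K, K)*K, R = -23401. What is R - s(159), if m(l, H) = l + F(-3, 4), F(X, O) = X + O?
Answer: -48846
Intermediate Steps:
F(X, O) = O + X
m(l, H) = 1 + l (m(l, H) = l + (4 - 3) = l + 1 = 1 + l)
s(K) = 5 + K*(1 + K) (s(K) = 5 + (1 + K)*K = 5 + K*(1 + K))
R - s(159) = -23401 - (5 + 159*(1 + 159)) = -23401 - (5 + 159*160) = -23401 - (5 + 25440) = -23401 - 1*25445 = -23401 - 25445 = -48846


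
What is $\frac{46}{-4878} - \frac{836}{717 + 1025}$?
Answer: $- \frac{1039535}{2124369} \approx -0.48934$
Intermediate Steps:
$\frac{46}{-4878} - \frac{836}{717 + 1025} = 46 \left(- \frac{1}{4878}\right) - \frac{836}{1742} = - \frac{23}{2439} - \frac{418}{871} = - \frac{1039535}{2124369}$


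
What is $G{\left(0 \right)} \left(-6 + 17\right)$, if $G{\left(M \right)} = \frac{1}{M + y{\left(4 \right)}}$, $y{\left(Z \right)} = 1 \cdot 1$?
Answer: $11$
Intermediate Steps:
$y{\left(Z \right)} = 1$
$G{\left(M \right)} = \frac{1}{1 + M}$ ($G{\left(M \right)} = \frac{1}{M + 1} = \frac{1}{1 + M}$)
$G{\left(0 \right)} \left(-6 + 17\right) = \frac{-6 + 17}{1 + 0} = 1^{-1} \cdot 11 = 1 \cdot 11 = 11$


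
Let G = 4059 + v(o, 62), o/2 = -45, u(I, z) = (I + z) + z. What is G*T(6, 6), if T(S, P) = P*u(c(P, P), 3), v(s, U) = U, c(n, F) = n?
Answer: 296712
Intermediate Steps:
u(I, z) = I + 2*z
o = -90 (o = 2*(-45) = -90)
G = 4121 (G = 4059 + 62 = 4121)
T(S, P) = P*(6 + P) (T(S, P) = P*(P + 2*3) = P*(P + 6) = P*(6 + P))
G*T(6, 6) = 4121*(6*(6 + 6)) = 4121*(6*12) = 4121*72 = 296712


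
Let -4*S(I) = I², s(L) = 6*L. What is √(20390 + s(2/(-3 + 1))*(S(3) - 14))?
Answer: 5*√3278/2 ≈ 143.13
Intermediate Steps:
S(I) = -I²/4
√(20390 + s(2/(-3 + 1))*(S(3) - 14)) = √(20390 + (6*(2/(-3 + 1)))*(-¼*3² - 14)) = √(20390 + (6*(2/(-2)))*(-¼*9 - 14)) = √(20390 + (6*(2*(-½)))*(-9/4 - 14)) = √(20390 + (6*(-1))*(-65/4)) = √(20390 - 6*(-65/4)) = √(20390 + 195/2) = √(40975/2) = 5*√3278/2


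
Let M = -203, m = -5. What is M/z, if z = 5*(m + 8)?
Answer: -203/15 ≈ -13.533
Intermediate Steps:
z = 15 (z = 5*(-5 + 8) = 5*3 = 15)
M/z = -203/15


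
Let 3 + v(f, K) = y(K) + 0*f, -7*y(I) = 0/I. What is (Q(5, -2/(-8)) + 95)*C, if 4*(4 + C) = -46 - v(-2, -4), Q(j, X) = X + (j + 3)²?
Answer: -37583/16 ≈ -2348.9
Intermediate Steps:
y(I) = 0 (y(I) = -0/I = -⅐*0 = 0)
v(f, K) = -3 (v(f, K) = -3 + (0 + 0*f) = -3 + (0 + 0) = -3 + 0 = -3)
Q(j, X) = X + (3 + j)²
C = -59/4 (C = -4 + (-46 - 1*(-3))/4 = -4 + (-46 + 3)/4 = -4 + (¼)*(-43) = -4 - 43/4 = -59/4 ≈ -14.750)
(Q(5, -2/(-8)) + 95)*C = ((-2/(-8) + (3 + 5)²) + 95)*(-59/4) = ((-2*(-⅛) + 8²) + 95)*(-59/4) = ((¼ + 64) + 95)*(-59/4) = (257/4 + 95)*(-59/4) = (637/4)*(-59/4) = -37583/16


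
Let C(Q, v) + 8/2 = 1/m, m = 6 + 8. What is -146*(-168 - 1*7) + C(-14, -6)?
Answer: 357645/14 ≈ 25546.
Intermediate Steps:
m = 14
C(Q, v) = -55/14 (C(Q, v) = -4 + 1/14 = -55/14)
-146*(-168 - 1*7) + C(-14, -6) = -146*(-168 - 1*7) - 55/14 = -146*(-168 - 7) - 55/14 = -146*(-175) - 55/14 = 25550 - 55/14 = 357645/14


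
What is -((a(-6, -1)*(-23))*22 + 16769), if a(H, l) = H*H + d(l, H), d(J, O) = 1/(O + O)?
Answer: 8429/6 ≈ 1404.8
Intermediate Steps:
d(J, O) = 1/(2*O)
a(H, l) = H² + 1/(2*H) (a(H, l) = H*H + 1/(2*H) = H² + 1/(2*H))
-((a(-6, -1)*(-23))*22 + 16769) = -((((½ + (-6)³)/(-6))*(-23))*22 + 16769) = -((-(½ - 216)/6*(-23))*22 + 16769) = -((-⅙*(-431/2)*(-23))*22 + 16769) = -(((431/12)*(-23))*22 + 16769) = -(-9913/12*22 + 16769) = -(-109043/6 + 16769) = -1*(-8429/6) = 8429/6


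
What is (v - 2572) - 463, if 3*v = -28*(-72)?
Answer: -2363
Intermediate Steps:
v = 672 (v = (-28*(-72))/3 = (⅓)*2016 = 672)
(v - 2572) - 463 = (672 - 2572) - 463 = -1900 - 463 = -2363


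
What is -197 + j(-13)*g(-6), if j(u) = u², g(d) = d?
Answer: -1211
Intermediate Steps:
-197 + j(-13)*g(-6) = -197 + (-13)²*(-6) = -197 + 169*(-6) = -197 - 1014 = -1211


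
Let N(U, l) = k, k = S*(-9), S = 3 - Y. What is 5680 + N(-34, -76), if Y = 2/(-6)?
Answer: 5650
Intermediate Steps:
Y = -⅓ (Y = 2*(-⅙) = -⅓ ≈ -0.33333)
S = 10/3 (S = 3 - 1*(-⅓) = 3 + ⅓ = 10/3 ≈ 3.3333)
k = -30 (k = (10/3)*(-9) = -30)
N(U, l) = -30
5680 + N(-34, -76) = 5680 - 30 = 5650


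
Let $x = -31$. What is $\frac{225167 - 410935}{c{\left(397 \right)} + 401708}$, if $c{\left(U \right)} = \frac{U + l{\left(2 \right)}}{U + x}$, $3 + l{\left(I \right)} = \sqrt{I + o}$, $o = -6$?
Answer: $- \frac{1249553150568492}{2702063014921561} + \frac{16997772 i}{2702063014921561} \approx -0.46244 + 6.2907 \cdot 10^{-9} i$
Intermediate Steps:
$l{\left(I \right)} = -3 + \sqrt{-6 + I}$ ($l{\left(I \right)} = -3 + \sqrt{I - 6} = -3 + \sqrt{-6 + I}$)
$c{\left(U \right)} = \frac{-3 + U + 2 i}{-31 + U}$ ($c{\left(U \right)} = \frac{U - \left(3 - \sqrt{-6 + 2}\right)}{U - 31} = \frac{U - \left(3 - \sqrt{-4}\right)}{-31 + U} = \frac{U - \left(3 - 2 i\right)}{-31 + U} = \frac{-3 + U + 2 i}{-31 + U}$)
$\frac{225167 - 410935}{c{\left(397 \right)} + 401708} = \frac{225167 - 410935}{\frac{-3 + 397 + 2 i}{-31 + 397} + 401708} = - \frac{185768}{\frac{394 + 2 i}{366} + 401708} = - \frac{185768}{\left(\frac{197}{183} + \frac{i}{183}\right) + 401708} = - \frac{185768}{\frac{73512761}{183} + \frac{i}{183}} = - 185768 \frac{33489 \left(\frac{73512761}{183} - \frac{i}{183}\right)}{5404126029843122} = - \frac{3110592276 \left(\frac{73512761}{183} - \frac{i}{183}\right)}{2702063014921561}$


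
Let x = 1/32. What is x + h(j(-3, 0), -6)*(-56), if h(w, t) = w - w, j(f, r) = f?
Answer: 1/32 ≈ 0.031250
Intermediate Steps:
x = 1/32 ≈ 0.031250
h(w, t) = 0
x + h(j(-3, 0), -6)*(-56) = 1/32 + 0*(-56) = 1/32 + 0 = 1/32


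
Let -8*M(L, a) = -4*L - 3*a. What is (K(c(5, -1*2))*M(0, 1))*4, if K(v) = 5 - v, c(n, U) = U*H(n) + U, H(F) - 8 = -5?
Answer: 39/2 ≈ 19.500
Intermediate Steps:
H(F) = 3 (H(F) = 8 - 5 = 3)
M(L, a) = L/2 + 3*a/8 (M(L, a) = -(-4*L - 3*a)/8 = L/2 + 3*a/8)
c(n, U) = 4*U (c(n, U) = U*3 + U = 3*U + U = 4*U)
(K(c(5, -1*2))*M(0, 1))*4 = ((5 - 4*(-1*2))*((½)*0 + (3/8)*1))*4 = ((5 - 4*(-2))*(0 + 3/8))*4 = ((5 - 1*(-8))*(3/8))*4 = ((5 + 8)*(3/8))*4 = (13*(3/8))*4 = (39/8)*4 = 39/2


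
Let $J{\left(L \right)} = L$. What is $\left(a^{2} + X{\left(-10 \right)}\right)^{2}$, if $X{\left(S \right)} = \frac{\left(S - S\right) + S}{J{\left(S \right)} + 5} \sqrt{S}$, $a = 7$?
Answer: $2361 + 196 i \sqrt{10} \approx 2361.0 + 619.81 i$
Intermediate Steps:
$X{\left(S \right)} = \frac{S^{\frac{3}{2}}}{5 + S}$ ($X{\left(S \right)} = \frac{\left(S - S\right) + S}{S + 5} \sqrt{S} = \frac{0 + S}{5 + S} \sqrt{S} = \frac{S}{5 + S} \sqrt{S} = \frac{S^{\frac{3}{2}}}{5 + S}$)
$\left(a^{2} + X{\left(-10 \right)}\right)^{2} = \left(7^{2} + \frac{\left(-10\right)^{\frac{3}{2}}}{5 - 10}\right)^{2} = \left(49 + \frac{\left(-10\right) i \sqrt{10}}{-5}\right)^{2} = \left(49 + - 10 i \sqrt{10} \left(- \frac{1}{5}\right)\right)^{2} = \left(49 + 2 i \sqrt{10}\right)^{2}$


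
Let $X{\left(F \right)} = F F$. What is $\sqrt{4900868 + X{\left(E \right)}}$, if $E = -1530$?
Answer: $2 \sqrt{1810442} \approx 2691.1$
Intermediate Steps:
$X{\left(F \right)} = F^{2}$
$\sqrt{4900868 + X{\left(E \right)}} = \sqrt{4900868 + \left(-1530\right)^{2}} = \sqrt{4900868 + 2340900} = \sqrt{7241768} = 2 \sqrt{1810442}$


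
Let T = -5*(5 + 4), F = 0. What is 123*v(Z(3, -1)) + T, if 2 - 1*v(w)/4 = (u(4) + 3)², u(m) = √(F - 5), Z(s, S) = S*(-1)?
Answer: -1029 - 2952*I*√5 ≈ -1029.0 - 6600.9*I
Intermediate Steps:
T = -45 (T = -5*9 = -45)
Z(s, S) = -S
u(m) = I*√5 (u(m) = √(0 - 5) = √(-5) = I*√5)
v(w) = 8 - 4*(3 + I*√5)² (v(w) = 8 - 4*(I*√5 + 3)² = 8 - 4*(3 + I*√5)²)
123*v(Z(3, -1)) + T = 123*(-8 - 24*I*√5) - 45 = (-984 - 2952*I*√5) - 45 = -1029 - 2952*I*√5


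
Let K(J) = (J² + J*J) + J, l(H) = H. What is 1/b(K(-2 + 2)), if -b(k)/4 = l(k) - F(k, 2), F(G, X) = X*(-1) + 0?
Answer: -⅛ ≈ -0.12500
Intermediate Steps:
F(G, X) = -X (F(G, X) = -X + 0 = -X)
K(J) = J + 2*J² (K(J) = (J² + J²) + J = 2*J² + J = J + 2*J²)
b(k) = -8 - 4*k (b(k) = -4*(k - (-1)*2) = -4*(k - 1*(-2)) = -4*(k + 2) = -4*(2 + k) = -8 - 4*k)
1/b(K(-2 + 2)) = 1/(-8 - 4*(-2 + 2)*(1 + 2*(-2 + 2))) = 1/(-8 - 0*(1 + 2*0)) = 1/(-8 - 0*(1 + 0)) = 1/(-8 - 0) = 1/(-8 - 4*0) = 1/(-8 + 0) = 1/(-8) = -⅛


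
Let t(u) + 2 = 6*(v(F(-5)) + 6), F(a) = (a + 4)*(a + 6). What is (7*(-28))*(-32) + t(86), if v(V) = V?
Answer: 6300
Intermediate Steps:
F(a) = (4 + a)*(6 + a)
t(u) = 28 (t(u) = -2 + 6*((24 + (-5)**2 + 10*(-5)) + 6) = -2 + 6*((24 + 25 - 50) + 6) = -2 + 6*(-1 + 6) = -2 + 6*5 = -2 + 30 = 28)
(7*(-28))*(-32) + t(86) = (7*(-28))*(-32) + 28 = -196*(-32) + 28 = 6272 + 28 = 6300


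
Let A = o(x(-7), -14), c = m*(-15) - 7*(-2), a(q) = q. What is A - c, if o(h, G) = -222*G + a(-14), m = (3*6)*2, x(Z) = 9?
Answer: 3620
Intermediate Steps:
m = 36 (m = 18*2 = 36)
c = -526 (c = 36*(-15) - 7*(-2) = -540 + 14 = -526)
o(h, G) = -14 - 222*G (o(h, G) = -222*G - 14 = -14 - 222*G)
A = 3094 (A = -14 - 222*(-14) = -14 + 3108 = 3094)
A - c = 3094 - 1*(-526) = 3094 + 526 = 3620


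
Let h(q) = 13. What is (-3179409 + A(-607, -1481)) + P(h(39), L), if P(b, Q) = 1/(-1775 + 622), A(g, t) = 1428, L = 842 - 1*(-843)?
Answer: -3664212094/1153 ≈ -3.1780e+6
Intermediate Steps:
L = 1685 (L = 842 + 843 = 1685)
P(b, Q) = -1/1153 (P(b, Q) = 1/(-1153) = -1/1153)
(-3179409 + A(-607, -1481)) + P(h(39), L) = (-3179409 + 1428) - 1/1153 = -3177981 - 1/1153 = -3664212094/1153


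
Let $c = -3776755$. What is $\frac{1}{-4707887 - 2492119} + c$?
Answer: $- \frac{27192658660531}{7200006} \approx -3.7768 \cdot 10^{6}$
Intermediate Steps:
$\frac{1}{-4707887 - 2492119} + c = \frac{1}{-4707887 - 2492119} - 3776755 = \frac{1}{-7200006} - 3776755 = - \frac{1}{7200006} - 3776755 = - \frac{27192658660531}{7200006}$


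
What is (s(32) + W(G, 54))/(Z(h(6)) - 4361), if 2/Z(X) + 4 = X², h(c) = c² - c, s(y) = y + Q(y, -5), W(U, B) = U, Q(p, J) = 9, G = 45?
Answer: -38528/1953727 ≈ -0.019720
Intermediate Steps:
s(y) = 9 + y (s(y) = y + 9 = 9 + y)
Z(X) = 2/(-4 + X²)
(s(32) + W(G, 54))/(Z(h(6)) - 4361) = ((9 + 32) + 45)/(2/(-4 + (6*(-1 + 6))²) - 4361) = (41 + 45)/(2/(-4 + (6*5)²) - 4361) = 86/(2/(-4 + 30²) - 4361) = 86/(2/(-4 + 900) - 4361) = 86/(2/896 - 4361) = 86/(2*(1/896) - 4361) = 86/(1/448 - 4361) = 86/(-1953727/448) = 86*(-448/1953727) = -38528/1953727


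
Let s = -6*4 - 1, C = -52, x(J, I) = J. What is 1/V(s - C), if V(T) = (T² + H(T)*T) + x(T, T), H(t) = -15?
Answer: 1/351 ≈ 0.0028490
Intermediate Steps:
s = -25 (s = -24 - 1 = -25)
V(T) = T² - 14*T (V(T) = (T² - 15*T) + T = T² - 14*T)
1/V(s - C) = 1/((-25 - 1*(-52))*(-14 + (-25 - 1*(-52)))) = 1/((-25 + 52)*(-14 + (-25 + 52))) = 1/(27*(-14 + 27)) = 1/(27*13) = 1/351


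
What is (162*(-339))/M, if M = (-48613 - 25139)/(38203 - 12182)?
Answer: 238170213/12292 ≈ 19376.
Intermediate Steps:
M = -73752/26021 ≈ -2.8343
(162*(-339))/M = (162*(-339))/(-73752/26021) = -54918*(-26021/73752) = 238170213/12292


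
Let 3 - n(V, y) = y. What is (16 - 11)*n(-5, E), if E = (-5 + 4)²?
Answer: 10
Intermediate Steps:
E = 1 (E = (-1)² = 1)
n(V, y) = 3 - y
(16 - 11)*n(-5, E) = (16 - 11)*(3 - 1*1) = 5*(3 - 1) = 5*2 = 10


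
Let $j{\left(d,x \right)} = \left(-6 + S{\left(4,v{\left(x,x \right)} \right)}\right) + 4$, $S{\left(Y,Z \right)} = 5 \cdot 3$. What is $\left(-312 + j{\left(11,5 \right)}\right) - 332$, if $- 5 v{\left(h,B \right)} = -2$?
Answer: $-631$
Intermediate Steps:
$v{\left(h,B \right)} = \frac{2}{5}$ ($v{\left(h,B \right)} = \left(- \frac{1}{5}\right) \left(-2\right) = \frac{2}{5}$)
$S{\left(Y,Z \right)} = 15$
$j{\left(d,x \right)} = 13$ ($j{\left(d,x \right)} = \left(-6 + 15\right) + 4 = 9 + 4 = 13$)
$\left(-312 + j{\left(11,5 \right)}\right) - 332 = \left(-312 + 13\right) - 332 = -299 - 332 = -631$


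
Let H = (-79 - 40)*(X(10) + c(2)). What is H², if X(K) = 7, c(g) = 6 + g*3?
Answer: 5112121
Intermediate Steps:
c(g) = 6 + 3*g
H = -2261 (H = (-79 - 40)*(7 + (6 + 3*2)) = -119*(7 + (6 + 6)) = -119*(7 + 12) = -119*19 = -2261)
H² = (-2261)² = 5112121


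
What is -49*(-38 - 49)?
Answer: 4263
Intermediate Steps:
-49*(-38 - 49) = -49*(-87) = 4263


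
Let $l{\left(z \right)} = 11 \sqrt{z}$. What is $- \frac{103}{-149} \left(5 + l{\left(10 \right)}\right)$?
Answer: $\frac{515}{149} + \frac{1133 \sqrt{10}}{149} \approx 27.502$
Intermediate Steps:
$- \frac{103}{-149} \left(5 + l{\left(10 \right)}\right) = - \frac{103}{-149} \left(5 + 11 \sqrt{10}\right) = \left(-103\right) \left(- \frac{1}{149}\right) \left(5 + 11 \sqrt{10}\right) = \frac{103 \left(5 + 11 \sqrt{10}\right)}{149} = \frac{515}{149} + \frac{1133 \sqrt{10}}{149}$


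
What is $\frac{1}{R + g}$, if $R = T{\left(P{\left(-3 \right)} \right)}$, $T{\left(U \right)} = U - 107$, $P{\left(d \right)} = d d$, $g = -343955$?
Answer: $- \frac{1}{344053} \approx -2.9065 \cdot 10^{-6}$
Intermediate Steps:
$P{\left(d \right)} = d^{2}$
$T{\left(U \right)} = -107 + U$ ($T{\left(U \right)} = U - 107 = -107 + U$)
$R = -98$ ($R = -107 + \left(-3\right)^{2} = -107 + 9 = -98$)
$\frac{1}{R + g} = \frac{1}{-98 - 343955} = \frac{1}{-344053} = - \frac{1}{344053}$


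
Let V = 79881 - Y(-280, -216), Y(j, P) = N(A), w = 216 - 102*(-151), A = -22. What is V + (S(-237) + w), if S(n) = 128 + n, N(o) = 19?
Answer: 95371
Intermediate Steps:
w = 15618 (w = 216 + 15402 = 15618)
Y(j, P) = 19
V = 79862 (V = 79881 - 1*19 = 79881 - 19 = 79862)
V + (S(-237) + w) = 79862 + ((128 - 237) + 15618) = 79862 + (-109 + 15618) = 79862 + 15509 = 95371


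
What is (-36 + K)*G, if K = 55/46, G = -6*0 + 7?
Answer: -11207/46 ≈ -243.63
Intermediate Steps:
G = 7 (G = 0 + 7 = 7)
K = 55/46 (K = 55*(1/46) = 55/46 ≈ 1.1957)
(-36 + K)*G = (-36 + 55/46)*7 = -1601/46*7 = -11207/46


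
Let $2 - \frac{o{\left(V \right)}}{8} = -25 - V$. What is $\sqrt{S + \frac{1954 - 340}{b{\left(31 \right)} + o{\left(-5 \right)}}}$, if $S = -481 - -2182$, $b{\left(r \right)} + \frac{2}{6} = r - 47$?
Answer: $\frac{3 \sqrt{43622051}}{479} \approx 41.366$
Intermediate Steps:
$b{\left(r \right)} = - \frac{142}{3} + r$ ($b{\left(r \right)} = - \frac{1}{3} + \left(r - 47\right) = - \frac{1}{3} + \left(-47 + r\right) = - \frac{142}{3} + r$)
$o{\left(V \right)} = 216 + 8 V$ ($o{\left(V \right)} = 16 - 8 \left(-25 - V\right) = 16 + \left(200 + 8 V\right) = 216 + 8 V$)
$S = 1701$ ($S = -481 + 2182 = 1701$)
$\sqrt{S + \frac{1954 - 340}{b{\left(31 \right)} + o{\left(-5 \right)}}} = \sqrt{1701 + \frac{1954 - 340}{\left(- \frac{142}{3} + 31\right) + \left(216 + 8 \left(-5\right)\right)}} = \sqrt{1701 + \frac{1614}{- \frac{49}{3} + \left(216 - 40\right)}} = \sqrt{1701 + \frac{1614}{- \frac{49}{3} + 176}} = \sqrt{1701 + \frac{1614}{\frac{479}{3}}} = \sqrt{1701 + 1614 \cdot \frac{3}{479}} = \sqrt{1701 + \frac{4842}{479}} = \sqrt{\frac{819621}{479}} = \frac{3 \sqrt{43622051}}{479}$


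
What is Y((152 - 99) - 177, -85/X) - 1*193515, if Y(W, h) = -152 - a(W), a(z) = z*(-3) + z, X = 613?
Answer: -193915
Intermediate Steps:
a(z) = -2*z (a(z) = -3*z + z = -2*z)
Y(W, h) = -152 + 2*W (Y(W, h) = -152 - (-2)*W = -152 + 2*W)
Y((152 - 99) - 177, -85/X) - 1*193515 = (-152 + 2*((152 - 99) - 177)) - 1*193515 = (-152 + 2*(53 - 177)) - 193515 = (-152 + 2*(-124)) - 193515 = (-152 - 248) - 193515 = -400 - 193515 = -193915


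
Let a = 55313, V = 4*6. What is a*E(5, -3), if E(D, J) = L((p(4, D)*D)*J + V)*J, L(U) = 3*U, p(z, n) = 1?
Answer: -4480353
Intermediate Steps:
V = 24
E(D, J) = J*(72 + 3*D*J) (E(D, J) = (3*((1*D)*J + 24))*J = (3*(D*J + 24))*J = (3*(24 + D*J))*J = (72 + 3*D*J)*J = J*(72 + 3*D*J))
a*E(5, -3) = 55313*(3*(-3)*(24 + 5*(-3))) = 55313*(3*(-3)*(24 - 15)) = 55313*(3*(-3)*9) = 55313*(-81) = -4480353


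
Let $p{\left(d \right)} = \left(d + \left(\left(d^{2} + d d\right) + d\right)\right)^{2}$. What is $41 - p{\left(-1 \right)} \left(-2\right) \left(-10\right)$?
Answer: $0$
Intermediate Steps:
$p{\left(d \right)} = \left(2 d + 2 d^{2}\right)^{2}$ ($p{\left(d \right)} = \left(d + \left(\left(d^{2} + d^{2}\right) + d\right)\right)^{2} = \left(d + \left(2 d^{2} + d\right)\right)^{2} = \left(d + \left(d + 2 d^{2}\right)\right)^{2} = \left(2 d + 2 d^{2}\right)^{2}$)
$41 - p{\left(-1 \right)} \left(-2\right) \left(-10\right) = 41 - 4 \left(-1\right)^{2} \left(1 - 1\right)^{2} \left(-2\right) \left(-10\right) = 41 - 4 \cdot 1 \cdot 0^{2} \left(-2\right) \left(-10\right) = 41 - 4 \cdot 1 \cdot 0 \left(-2\right) \left(-10\right) = 41 \left(-1\right) 0 \left(-2\right) \left(-10\right) = 41 \cdot 0 \left(-2\right) \left(-10\right) = 41 \cdot 0 \left(-10\right) = 0 \left(-10\right) = 0$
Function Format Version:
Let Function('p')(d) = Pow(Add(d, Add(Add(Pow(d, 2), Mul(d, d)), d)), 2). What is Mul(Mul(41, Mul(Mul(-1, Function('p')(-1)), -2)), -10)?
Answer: 0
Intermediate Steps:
Function('p')(d) = Pow(Add(Mul(2, d), Mul(2, Pow(d, 2))), 2) (Function('p')(d) = Pow(Add(d, Add(Add(Pow(d, 2), Pow(d, 2)), d)), 2) = Pow(Add(d, Add(Mul(2, Pow(d, 2)), d)), 2) = Pow(Add(d, Add(d, Mul(2, Pow(d, 2)))), 2) = Pow(Add(Mul(2, d), Mul(2, Pow(d, 2))), 2))
Mul(Mul(41, Mul(Mul(-1, Function('p')(-1)), -2)), -10) = Mul(Mul(41, Mul(Mul(-1, Mul(4, Pow(-1, 2), Pow(Add(1, -1), 2))), -2)), -10) = Mul(Mul(41, Mul(Mul(-1, Mul(4, 1, Pow(0, 2))), -2)), -10) = Mul(Mul(41, Mul(Mul(-1, Mul(4, 1, 0)), -2)), -10) = Mul(Mul(41, Mul(Mul(-1, 0), -2)), -10) = Mul(Mul(41, Mul(0, -2)), -10) = Mul(Mul(41, 0), -10) = Mul(0, -10) = 0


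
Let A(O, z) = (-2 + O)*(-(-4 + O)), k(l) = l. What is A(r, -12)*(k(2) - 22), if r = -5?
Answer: 1260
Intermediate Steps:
A(O, z) = (-2 + O)*(4 - O)
A(r, -12)*(k(2) - 22) = (-8 - 1*(-5)**2 + 6*(-5))*(2 - 22) = (-8 - 1*25 - 30)*(-20) = (-8 - 25 - 30)*(-20) = -63*(-20) = 1260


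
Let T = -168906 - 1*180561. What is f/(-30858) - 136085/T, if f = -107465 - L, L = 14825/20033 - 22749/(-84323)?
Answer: 23511518414248844893/6072181328520977358 ≈ 3.8720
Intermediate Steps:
T = -349467 (T = -168906 - 180561 = -349467)
L = 1705819192/1689242659 (L = 14825*(1/20033) - 22749*(-1/84323) = 14825/20033 + 22749/84323 = 1705819192/1689242659 ≈ 1.0098)
f = -181536168168627/1689242659 (f = -107465 - 1*1705819192/1689242659 = -107465 - 1705819192/1689242659 = -181536168168627/1689242659 ≈ -1.0747e+5)
f/(-30858) - 136085/T = -181536168168627/1689242659/(-30858) - 136085/(-349467) = -181536168168627/1689242659*(-1/30858) - 136085*(-1/349467) = 60512056056209/17375549990474 + 136085/349467 = 23511518414248844893/6072181328520977358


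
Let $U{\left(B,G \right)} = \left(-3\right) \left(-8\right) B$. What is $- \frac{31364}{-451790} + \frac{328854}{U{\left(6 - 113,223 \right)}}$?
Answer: $- \frac{12374367159}{96683060} \approx -127.99$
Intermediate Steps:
$U{\left(B,G \right)} = 24 B$
$- \frac{31364}{-451790} + \frac{328854}{U{\left(6 - 113,223 \right)}} = - \frac{31364}{-451790} + \frac{328854}{24 \left(6 - 113\right)} = \left(-31364\right) \left(- \frac{1}{451790}\right) + \frac{328854}{24 \left(6 - 113\right)} = \frac{15682}{225895} + \frac{328854}{24 \left(-107\right)} = \frac{15682}{225895} + \frac{328854}{-2568} = \frac{15682}{225895} + 328854 \left(- \frac{1}{2568}\right) = \frac{15682}{225895} - \frac{54809}{428} = - \frac{12374367159}{96683060}$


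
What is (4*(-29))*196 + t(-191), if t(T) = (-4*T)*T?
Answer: -168660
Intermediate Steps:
t(T) = -4*T**2
(4*(-29))*196 + t(-191) = (4*(-29))*196 - 4*(-191)**2 = -116*196 - 4*36481 = -22736 - 145924 = -168660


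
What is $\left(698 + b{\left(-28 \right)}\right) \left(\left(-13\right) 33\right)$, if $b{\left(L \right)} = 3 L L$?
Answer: $-1308450$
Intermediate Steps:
$b{\left(L \right)} = 3 L^{2}$
$\left(698 + b{\left(-28 \right)}\right) \left(\left(-13\right) 33\right) = \left(698 + 3 \left(-28\right)^{2}\right) \left(\left(-13\right) 33\right) = \left(698 + 3 \cdot 784\right) \left(-429\right) = \left(698 + 2352\right) \left(-429\right) = 3050 \left(-429\right) = -1308450$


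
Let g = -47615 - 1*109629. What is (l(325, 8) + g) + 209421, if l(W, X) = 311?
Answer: 52488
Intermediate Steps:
g = -157244 (g = -47615 - 109629 = -157244)
(l(325, 8) + g) + 209421 = (311 - 157244) + 209421 = -156933 + 209421 = 52488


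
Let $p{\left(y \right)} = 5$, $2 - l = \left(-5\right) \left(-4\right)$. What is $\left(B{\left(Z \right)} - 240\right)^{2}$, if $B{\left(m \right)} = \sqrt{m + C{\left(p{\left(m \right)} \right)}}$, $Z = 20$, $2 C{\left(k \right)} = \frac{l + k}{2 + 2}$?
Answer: $\frac{460947}{8} - 840 \sqrt{6} \approx 55561.0$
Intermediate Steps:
$l = -18$ ($l = 2 - \left(-5\right) \left(-4\right) = 2 - 20 = -18$)
$C{\left(k \right)} = - \frac{9}{4} + \frac{k}{8}$ ($C{\left(k \right)} = \frac{\left(-18 + k\right) \frac{1}{2 + 2}}{2} = \frac{\left(-18 + k\right) \frac{1}{4}}{2} = \frac{- \frac{9}{2} + \frac{k}{4}}{2} = - \frac{9}{4} + \frac{k}{8}$)
$B{\left(m \right)} = \sqrt{- \frac{13}{8} + m}$ ($B{\left(m \right)} = \sqrt{m + \left(- \frac{9}{4} + \frac{1}{8} \cdot 5\right)} = \sqrt{m + \left(- \frac{9}{4} + \frac{5}{8}\right)} = \sqrt{m - \frac{13}{8}} = \sqrt{- \frac{13}{8} + m}$)
$\left(B{\left(Z \right)} - 240\right)^{2} = \left(\frac{\sqrt{-26 + 16 \cdot 20}}{4} - 240\right)^{2} = \left(\frac{\sqrt{-26 + 320}}{4} - 240\right)^{2} = \left(\frac{\sqrt{294}}{4} - 240\right)^{2} = \left(\frac{7 \sqrt{6}}{4} - 240\right)^{2} = \left(-240 + \frac{7 \sqrt{6}}{4}\right)^{2}$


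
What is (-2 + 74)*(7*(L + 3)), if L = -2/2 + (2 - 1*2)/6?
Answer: 1008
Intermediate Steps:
L = -1 (L = -2*½ + (2 - 2)*(⅙) = -1 + 0*(⅙) = -1 + 0 = -1)
(-2 + 74)*(7*(L + 3)) = (-2 + 74)*(7*(-1 + 3)) = 72*(7*2) = 72*14 = 1008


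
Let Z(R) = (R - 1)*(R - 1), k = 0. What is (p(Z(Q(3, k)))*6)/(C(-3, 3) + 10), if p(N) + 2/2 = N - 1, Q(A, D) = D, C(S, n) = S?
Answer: -6/7 ≈ -0.85714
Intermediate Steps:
Z(R) = (-1 + R)² (Z(R) = (-1 + R)*(-1 + R) = (-1 + R)²)
p(N) = -2 + N (p(N) = -1 + (N - 1) = -1 + (-1 + N) = -2 + N)
(p(Z(Q(3, k)))*6)/(C(-3, 3) + 10) = ((-2 + (-1 + 0)²)*6)/(-3 + 10) = ((-2 + (-1)²)*6)/7 = ((-2 + 1)*6)*(⅐) = -1*6*(⅐) = -6*⅐ = -6/7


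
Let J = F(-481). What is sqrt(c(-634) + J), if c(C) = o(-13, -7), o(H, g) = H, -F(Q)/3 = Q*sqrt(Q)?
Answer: sqrt(-13 + 1443*I*sqrt(481)) ≈ 125.77 + 125.82*I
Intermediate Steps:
F(Q) = -3*Q**(3/2) (F(Q) = -3*Q*sqrt(Q) = -3*Q**(3/2))
c(C) = -13
J = 1443*I*sqrt(481) (J = -(-1443)*I*sqrt(481) = 1443*I*sqrt(481) ≈ 31647.0*I)
sqrt(c(-634) + J) = sqrt(-13 + 1443*I*sqrt(481))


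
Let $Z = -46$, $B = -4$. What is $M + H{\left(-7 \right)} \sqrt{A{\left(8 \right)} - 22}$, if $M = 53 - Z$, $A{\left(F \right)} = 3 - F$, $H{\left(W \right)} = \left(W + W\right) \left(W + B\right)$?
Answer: $99 + 462 i \sqrt{3} \approx 99.0 + 800.21 i$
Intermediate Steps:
$H{\left(W \right)} = 2 W \left(-4 + W\right)$ ($H{\left(W \right)} = \left(W + W\right) \left(W - 4\right) = 2 W \left(-4 + W\right)$)
$M = 99$ ($M = 53 - -46 = 53 + 46 = 99$)
$M + H{\left(-7 \right)} \sqrt{A{\left(8 \right)} - 22} = 99 + 2 \left(-7\right) \left(-4 - 7\right) \sqrt{\left(3 - 8\right) - 22} = 99 + 2 \left(-7\right) \left(-11\right) \sqrt{\left(3 - 8\right) - 22} = 99 + 154 \sqrt{-5 - 22} = 99 + 154 \sqrt{-27} = 99 + 154 \cdot 3 i \sqrt{3} = 99 + 462 i \sqrt{3}$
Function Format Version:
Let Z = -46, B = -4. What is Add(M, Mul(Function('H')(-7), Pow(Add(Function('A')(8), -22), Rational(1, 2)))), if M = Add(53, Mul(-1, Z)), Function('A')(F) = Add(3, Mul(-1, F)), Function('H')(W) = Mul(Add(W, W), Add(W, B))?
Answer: Add(99, Mul(462, I, Pow(3, Rational(1, 2)))) ≈ Add(99.000, Mul(800.21, I))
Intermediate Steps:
Function('H')(W) = Mul(2, W, Add(-4, W)) (Function('H')(W) = Mul(Add(W, W), Add(W, -4)) = Mul(Mul(2, W), Add(-4, W)) = Mul(2, W, Add(-4, W)))
M = 99 (M = Add(53, Mul(-1, -46)) = Add(53, 46) = 99)
Add(M, Mul(Function('H')(-7), Pow(Add(Function('A')(8), -22), Rational(1, 2)))) = Add(99, Mul(Mul(2, -7, Add(-4, -7)), Pow(Add(Add(3, Mul(-1, 8)), -22), Rational(1, 2)))) = Add(99, Mul(Mul(2, -7, -11), Pow(Add(Add(3, -8), -22), Rational(1, 2)))) = Add(99, Mul(154, Pow(Add(-5, -22), Rational(1, 2)))) = Add(99, Mul(154, Pow(-27, Rational(1, 2)))) = Add(99, Mul(154, Mul(3, I, Pow(3, Rational(1, 2))))) = Add(99, Mul(462, I, Pow(3, Rational(1, 2))))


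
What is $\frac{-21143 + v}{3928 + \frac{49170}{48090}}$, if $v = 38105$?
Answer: $\frac{27190086}{6298223} \approx 4.3171$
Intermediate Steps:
$\frac{-21143 + v}{3928 + \frac{49170}{48090}} = \frac{-21143 + 38105}{3928 + \frac{49170}{48090}} = \frac{16962}{3928 + 49170 \cdot \frac{1}{48090}} = \frac{16962}{3928 + \frac{1639}{1603}} = \frac{16962}{\frac{6298223}{1603}} = 16962 \cdot \frac{1603}{6298223} = \frac{27190086}{6298223}$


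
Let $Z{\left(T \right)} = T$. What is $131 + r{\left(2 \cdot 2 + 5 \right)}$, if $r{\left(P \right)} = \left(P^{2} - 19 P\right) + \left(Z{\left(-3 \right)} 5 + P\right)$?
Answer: $35$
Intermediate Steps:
$r{\left(P \right)} = -15 + P^{2} - 18 P$ ($r{\left(P \right)} = \left(P^{2} - 19 P\right) + \left(\left(-3\right) 5 + P\right) = \left(P^{2} - 19 P\right) + \left(-15 + P\right) = -15 + P^{2} - 18 P$)
$131 + r{\left(2 \cdot 2 + 5 \right)} = 131 - \left(15 - \left(2 \cdot 2 + 5\right)^{2} + 18 \left(2 \cdot 2 + 5\right)\right) = 131 - \left(15 - \left(4 + 5\right)^{2} + 18 \left(4 + 5\right)\right) = 131 - \left(177 - 81\right) = 131 - 96 = 35$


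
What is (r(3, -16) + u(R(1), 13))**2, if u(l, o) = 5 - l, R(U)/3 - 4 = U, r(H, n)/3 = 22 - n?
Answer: 10816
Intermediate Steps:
r(H, n) = 66 - 3*n (r(H, n) = 3*(22 - n) = 66 - 3*n)
R(U) = 12 + 3*U
(r(3, -16) + u(R(1), 13))**2 = ((66 - 3*(-16)) + (5 - (12 + 3*1)))**2 = ((66 + 48) + (5 - (12 + 3)))**2 = (114 + (5 - 1*15))**2 = (114 + (5 - 15))**2 = (114 - 10)**2 = 104**2 = 10816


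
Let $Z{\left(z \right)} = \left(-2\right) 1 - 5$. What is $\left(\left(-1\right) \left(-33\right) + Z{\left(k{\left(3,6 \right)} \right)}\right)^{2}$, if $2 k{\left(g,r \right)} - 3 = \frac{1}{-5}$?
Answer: $676$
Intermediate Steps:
$k{\left(g,r \right)} = \frac{7}{5}$ ($k{\left(g,r \right)} = \frac{3}{2} + \frac{1}{2 \left(-5\right)} = \frac{3}{2} + \frac{1}{2} \left(- \frac{1}{5}\right) = \frac{3}{2} - \frac{1}{10} = \frac{7}{5}$)
$Z{\left(z \right)} = -7$ ($Z{\left(z \right)} = -2 - 5 = -7$)
$\left(\left(-1\right) \left(-33\right) + Z{\left(k{\left(3,6 \right)} \right)}\right)^{2} = \left(\left(-1\right) \left(-33\right) - 7\right)^{2} = \left(33 - 7\right)^{2} = 26^{2} = 676$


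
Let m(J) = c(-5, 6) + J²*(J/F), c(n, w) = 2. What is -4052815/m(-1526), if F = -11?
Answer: -44580965/3553559598 ≈ -0.012545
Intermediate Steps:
m(J) = 2 - J³/11 (m(J) = 2 + J²*(J/(-11)) = 2 + J²*(J*(-1/11)) = 2 + J²*(-J/11) = 2 - J³/11)
-4052815/m(-1526) = -4052815/(2 - 1/11*(-1526)³) = -4052815/(2 - 1/11*(-3553559576)) = -4052815/(2 + 3553559576/11) = -4052815/3553559598/11 = -4052815*11/3553559598 = -44580965/3553559598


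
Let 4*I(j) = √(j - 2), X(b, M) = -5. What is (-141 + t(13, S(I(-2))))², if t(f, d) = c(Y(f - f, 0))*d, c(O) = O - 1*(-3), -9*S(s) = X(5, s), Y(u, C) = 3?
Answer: 170569/9 ≈ 18952.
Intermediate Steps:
I(j) = √(-2 + j)/4 (I(j) = √(j - 2)/4 = √(-2 + j)/4)
S(s) = 5/9 (S(s) = -⅑*(-5) = 5/9)
c(O) = 3 + O (c(O) = O + 3 = 3 + O)
t(f, d) = 6*d (t(f, d) = (3 + 3)*d = 6*d)
(-141 + t(13, S(I(-2))))² = (-141 + 6*(5/9))² = (-141 + 10/3)² = (-413/3)² = 170569/9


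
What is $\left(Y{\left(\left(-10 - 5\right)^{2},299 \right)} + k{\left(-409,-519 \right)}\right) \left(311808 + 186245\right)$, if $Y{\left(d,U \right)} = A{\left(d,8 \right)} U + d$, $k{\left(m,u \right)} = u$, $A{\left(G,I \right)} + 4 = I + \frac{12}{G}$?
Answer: $\frac{34288956838}{75} \approx 4.5719 \cdot 10^{8}$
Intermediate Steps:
$A{\left(G,I \right)} = -4 + I + \frac{12}{G}$ ($A{\left(G,I \right)} = -4 + \left(I + \frac{12}{G}\right) = -4 + I + \frac{12}{G}$)
$Y{\left(d,U \right)} = d + U \left(4 + \frac{12}{d}\right)$ ($Y{\left(d,U \right)} = \left(-4 + 8 + \frac{12}{d}\right) U + d = \left(4 + \frac{12}{d}\right) U + d = U \left(4 + \frac{12}{d}\right) + d = d + U \left(4 + \frac{12}{d}\right)$)
$\left(Y{\left(\left(-10 - 5\right)^{2},299 \right)} + k{\left(-409,-519 \right)}\right) \left(311808 + 186245\right) = \left(\left(\left(-10 - 5\right)^{2} + 4 \cdot 299 + 12 \cdot 299 \frac{1}{\left(-10 - 5\right)^{2}}\right) - 519\right) \left(311808 + 186245\right) = \left(\left(\left(-15\right)^{2} + 1196 + 12 \cdot 299 \frac{1}{\left(-15\right)^{2}}\right) - 519\right) 498053 = \left(\left(225 + 1196 + 12 \cdot 299 \cdot \frac{1}{225}\right) - 519\right) 498053 = \left(\left(225 + 1196 + \frac{1196}{75}\right) - 519\right) 498053 = \left(\frac{107771}{75} - 519\right) 498053 = \frac{68846}{75} \cdot 498053 = \frac{34288956838}{75}$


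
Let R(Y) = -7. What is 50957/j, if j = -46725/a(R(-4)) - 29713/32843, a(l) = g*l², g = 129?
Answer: -503747806051/82019288 ≈ -6141.8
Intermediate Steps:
a(l) = 129*l²
j = -82019288/9885743 (j = -46725/(129*(-7)²) - 29713/32843 = -46725/(129*49) - 29713*1/32843 = -46725/6321 - 29713/32843 = -46725*1/6321 - 29713/32843 = -2225/301 - 29713/32843 = -82019288/9885743 ≈ -8.2967)
50957/j = 50957/(-82019288/9885743) = 50957*(-9885743/82019288) = -503747806051/82019288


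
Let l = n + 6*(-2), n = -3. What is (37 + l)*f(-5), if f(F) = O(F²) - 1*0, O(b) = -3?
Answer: -66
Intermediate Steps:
f(F) = -3 (f(F) = -3 - 1*0 = -3 + 0 = -3)
l = -15 (l = -3 + 6*(-2) = -3 - 12 = -15)
(37 + l)*f(-5) = (37 - 15)*(-3) = 22*(-3) = -66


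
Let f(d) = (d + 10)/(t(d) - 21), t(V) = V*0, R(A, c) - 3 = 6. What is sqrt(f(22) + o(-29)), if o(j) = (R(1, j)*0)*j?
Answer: 4*I*sqrt(42)/21 ≈ 1.2344*I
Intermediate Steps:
R(A, c) = 9 (R(A, c) = 3 + 6 = 9)
t(V) = 0
o(j) = 0 (o(j) = (9*0)*j = 0*j = 0)
f(d) = -10/21 - d/21 (f(d) = (d + 10)/(0 - 21) = (10 + d)/(-21) = (10 + d)*(-1/21) = -10/21 - d/21)
sqrt(f(22) + o(-29)) = sqrt((-10/21 - 1/21*22) + 0) = sqrt((-10/21 - 22/21) + 0) = sqrt(-32/21 + 0) = sqrt(-32/21) = 4*I*sqrt(42)/21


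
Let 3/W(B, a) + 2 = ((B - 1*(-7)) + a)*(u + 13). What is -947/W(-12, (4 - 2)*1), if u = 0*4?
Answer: 38827/3 ≈ 12942.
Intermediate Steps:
u = 0
W(B, a) = 3/(89 + 13*B + 13*a) (W(B, a) = 3/(-2 + ((B - 1*(-7)) + a)*(0 + 13)) = 3/(-2 + ((B + 7) + a)*13) = 3/(-2 + ((7 + B) + a)*13) = 3/(-2 + (7 + B + a)*13) = 3/(-2 + (91 + 13*B + 13*a)) = 3/(89 + 13*B + 13*a))
-947/W(-12, (4 - 2)*1) = -947/(3/(89 + 13*(-12) + 13*((4 - 2)*1))) = -947/(3/(89 - 156 + 13*(2*1))) = -947/(3/(89 - 156 + 13*2)) = -947/(3/(89 - 156 + 26)) = -947/(3/(-41)) = -947/(3*(-1/41)) = -947/(-3/41) = -947*(-41/3) = 38827/3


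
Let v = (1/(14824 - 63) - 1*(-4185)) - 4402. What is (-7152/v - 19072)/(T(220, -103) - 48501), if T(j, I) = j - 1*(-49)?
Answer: 1270513315/3218617824 ≈ 0.39474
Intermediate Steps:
T(j, I) = 49 + j (T(j, I) = j + 49 = 49 + j)
v = -3203136/14761 (v = (1/14761 + 4185) - 4402 = 61774786/14761 - 4402 = -3203136/14761 ≈ -217.00)
(-7152/v - 19072)/(T(220, -103) - 48501) = (-7152/(-3203136/14761) - 19072)/((49 + 220) - 48501) = (-7152*(-14761/3203136) - 19072)/(269 - 48501) = (2199389/66732 - 19072)/(-48232) = -1270513315/66732*(-1/48232) = 1270513315/3218617824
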